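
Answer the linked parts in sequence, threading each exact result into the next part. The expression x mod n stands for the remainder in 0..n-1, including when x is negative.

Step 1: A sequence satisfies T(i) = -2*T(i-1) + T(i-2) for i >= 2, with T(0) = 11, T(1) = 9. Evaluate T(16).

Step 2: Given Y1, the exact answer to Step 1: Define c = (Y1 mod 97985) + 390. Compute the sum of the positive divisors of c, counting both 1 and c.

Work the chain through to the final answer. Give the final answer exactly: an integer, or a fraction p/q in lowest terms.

74328

Step 1: T(2) = -2*(9) + 1*(11) = -7; iterating: T(2)=-7, T(3)=23, T(4)=-53, T(5)=129, T(6)=-311, T(7)=751, T(8)=-1813, T(9)=4377, T(10)=-10567, T(11)=25511, T(12)=-61589, T(13)=148689, T(14)=-358967, T(15)=866623, T(16)=-2092213; answer -2092213
Step 2: Y1 = -2092213; c = 63847; 63847 = 7^2 * 1303; sigma = (1 + 7 + 49) * (1 + 1303) = 57 * 1304 = 74328; answer 74328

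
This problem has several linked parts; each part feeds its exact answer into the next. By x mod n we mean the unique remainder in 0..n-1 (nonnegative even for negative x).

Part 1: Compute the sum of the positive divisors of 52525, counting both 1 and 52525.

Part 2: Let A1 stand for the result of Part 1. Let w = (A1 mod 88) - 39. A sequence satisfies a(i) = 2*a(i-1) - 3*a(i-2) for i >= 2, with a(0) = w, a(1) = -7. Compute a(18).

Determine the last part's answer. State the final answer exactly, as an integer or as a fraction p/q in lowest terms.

Part 1: 52525 = 5^2 * 11 * 191; sigma = (1 + 5 + 25) * (1 + 11) * (1 + 191) = 31 * 12 * 192 = 71424; answer 71424
Part 2: A1 = 71424; w = 17; a(2) = 2*(-7) - 3*(17) = -65; iterating: a(2)=-65, a(3)=-109, a(4)=-23, a(5)=281, a(6)=631, a(7)=419, a(8)=-1055, a(9)=-3367, a(10)=-3569, a(11)=2963, a(12)=16633, a(13)=24377, a(14)=-1145, a(15)=-75421, a(16)=-147407, a(17)=-68551, a(18)=305119; answer 305119

305119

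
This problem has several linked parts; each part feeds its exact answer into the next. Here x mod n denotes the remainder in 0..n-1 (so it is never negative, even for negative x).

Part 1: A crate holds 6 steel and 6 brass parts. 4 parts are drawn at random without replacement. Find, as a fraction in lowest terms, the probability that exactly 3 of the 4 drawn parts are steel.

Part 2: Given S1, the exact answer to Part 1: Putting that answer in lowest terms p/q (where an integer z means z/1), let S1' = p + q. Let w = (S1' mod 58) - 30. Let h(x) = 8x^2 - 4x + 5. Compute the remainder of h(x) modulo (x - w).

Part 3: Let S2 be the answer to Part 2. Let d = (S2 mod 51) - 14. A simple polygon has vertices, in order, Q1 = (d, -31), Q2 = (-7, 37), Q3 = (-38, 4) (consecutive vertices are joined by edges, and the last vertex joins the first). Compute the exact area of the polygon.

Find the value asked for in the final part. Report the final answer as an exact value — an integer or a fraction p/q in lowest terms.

Part 1: total draws C(12,4) = 495; favorable C(6,3)*C(6,1) = 120; P = 8/33; answer 8/33
Part 2: S1 = 8/33; threaded value p + q = 41; w = 11; remainder = value at the root: 8*(11)^2 - 4*(11)^1 + 5 = (968) + (-44) + (5) = 929; answer 929
Part 3: S2 = 929; d = -3; cross terms: (-3*37 - -7*-31)=-328, (-7*4 - -38*37)=1378, (-38*-31 - -3*4)=1190; twice the area = |2240| = 2240; area = 1120; answer 1120

1120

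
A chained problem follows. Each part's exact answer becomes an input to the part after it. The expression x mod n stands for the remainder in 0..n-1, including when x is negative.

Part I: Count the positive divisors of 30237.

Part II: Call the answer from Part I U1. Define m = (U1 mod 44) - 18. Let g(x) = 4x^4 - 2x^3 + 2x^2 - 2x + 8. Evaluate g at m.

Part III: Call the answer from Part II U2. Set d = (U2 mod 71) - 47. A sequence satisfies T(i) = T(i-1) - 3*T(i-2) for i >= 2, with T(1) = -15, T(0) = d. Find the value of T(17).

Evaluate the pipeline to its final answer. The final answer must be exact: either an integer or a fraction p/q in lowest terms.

20445

Part I: 30237 = 3 * 10079; number of divisors = (1+1) * (1+1) = 4; answer 4
Part II: U1 = 4; m = -14; 4*(-14)^4 - 2*(-14)^3 + 2*(-14)^2 - 2*(-14)^1 + 8 = (153664) + (5488) + (392) + (28) + (8) = 159580; answer 159580
Part III: U2 = 159580; d = -4; T(2) = 1*(-15) - 3*(-4) = -3; iterating: T(2)=-3, T(3)=42, T(4)=51, T(5)=-75, T(6)=-228, T(7)=-3, T(8)=681, T(9)=690, T(10)=-1353, T(11)=-3423, T(12)=636, T(13)=10905, T(14)=8997, T(15)=-23718, T(16)=-50709, T(17)=20445; answer 20445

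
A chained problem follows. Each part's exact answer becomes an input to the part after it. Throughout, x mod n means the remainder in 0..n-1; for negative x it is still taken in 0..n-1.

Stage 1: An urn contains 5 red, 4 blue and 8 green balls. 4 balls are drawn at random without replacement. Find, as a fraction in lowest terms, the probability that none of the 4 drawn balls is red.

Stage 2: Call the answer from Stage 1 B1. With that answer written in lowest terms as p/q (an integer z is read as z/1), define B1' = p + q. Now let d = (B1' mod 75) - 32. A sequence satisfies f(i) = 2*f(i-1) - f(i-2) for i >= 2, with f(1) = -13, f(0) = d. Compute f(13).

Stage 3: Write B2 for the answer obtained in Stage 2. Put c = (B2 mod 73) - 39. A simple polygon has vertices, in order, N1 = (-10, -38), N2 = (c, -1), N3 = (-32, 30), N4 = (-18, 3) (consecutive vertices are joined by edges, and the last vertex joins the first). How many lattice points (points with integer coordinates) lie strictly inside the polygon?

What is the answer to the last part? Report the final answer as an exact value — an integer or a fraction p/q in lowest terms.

Stage 1: total draws C(17,4) = 2380; favorable C(12,4) = 495; P = 99/476; answer 99/476
Stage 2: B1 = 99/476; threaded value p + q = 575; d = 18; f(2) = 2*(-13) - 1*(18) = -44; iterating: f(2)=-44, f(3)=-75, f(4)=-106, f(5)=-137, f(6)=-168, f(7)=-199, f(8)=-230, f(9)=-261, f(10)=-292, f(11)=-323, f(12)=-354, f(13)=-385; answer -385
Stage 3: B2 = -385; c = 14; cross terms: (-10*-1 - 14*-38)=542, (14*30 - -32*-1)=388, (-32*3 - -18*30)=444, (-18*-38 - -10*3)=714; twice the area = |2088| = 2088; area = 1044; boundary points = 1 + 1 + 1 + 1 = 4; strictly interior points = area - boundary/2 + 1 = 1043; answer 1043

1043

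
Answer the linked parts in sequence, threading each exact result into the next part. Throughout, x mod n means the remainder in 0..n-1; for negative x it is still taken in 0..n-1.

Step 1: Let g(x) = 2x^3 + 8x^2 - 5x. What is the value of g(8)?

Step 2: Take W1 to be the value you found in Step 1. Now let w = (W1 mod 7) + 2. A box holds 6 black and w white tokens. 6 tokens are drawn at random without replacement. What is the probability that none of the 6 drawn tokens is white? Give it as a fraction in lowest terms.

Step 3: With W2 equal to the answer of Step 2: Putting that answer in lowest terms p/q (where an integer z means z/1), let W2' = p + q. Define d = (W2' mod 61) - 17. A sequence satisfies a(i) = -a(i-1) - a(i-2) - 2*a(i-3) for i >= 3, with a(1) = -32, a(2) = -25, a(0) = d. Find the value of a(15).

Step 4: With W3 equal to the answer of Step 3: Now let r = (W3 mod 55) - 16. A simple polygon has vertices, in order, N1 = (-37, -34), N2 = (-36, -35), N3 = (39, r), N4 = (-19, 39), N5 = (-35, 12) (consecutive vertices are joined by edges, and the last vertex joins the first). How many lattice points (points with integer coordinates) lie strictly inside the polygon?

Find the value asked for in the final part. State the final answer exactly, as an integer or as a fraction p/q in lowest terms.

Step 1: 2*(8)^3 + 8*(8)^2 - 5*(8)^1 = (1024) + (512) + (-40) = 1496; answer 1496
Step 2: W1 = 1496; w = 7; total draws C(13,6) = 1716; favorable C(6,6) = 1; P = 1/1716; answer 1/1716
Step 3: W2 = 1/1716; threaded value p + q = 1717; d = -8; a(3) = -1*(-25) - 1*(-32) - 2*(-8) = 73; iterating: a(3)=73, a(4)=16, a(5)=-39, a(6)=-123, a(7)=130, a(8)=71, a(9)=45, a(10)=-376, a(11)=189, a(12)=97, a(13)=466, a(14)=-941, a(15)=281; answer 281
Step 4: W3 = 281; r = -10; cross terms: (-37*-35 - -36*-34)=71, (-36*-10 - 39*-35)=1725, (39*39 - -19*-10)=1331, (-19*12 - -35*39)=1137, (-35*-34 - -37*12)=1634; twice the area = |5898| = 5898; area = 2949; boundary points = 1 + 25 + 1 + 1 + 2 = 30; strictly interior points = area - boundary/2 + 1 = 2935; answer 2935

2935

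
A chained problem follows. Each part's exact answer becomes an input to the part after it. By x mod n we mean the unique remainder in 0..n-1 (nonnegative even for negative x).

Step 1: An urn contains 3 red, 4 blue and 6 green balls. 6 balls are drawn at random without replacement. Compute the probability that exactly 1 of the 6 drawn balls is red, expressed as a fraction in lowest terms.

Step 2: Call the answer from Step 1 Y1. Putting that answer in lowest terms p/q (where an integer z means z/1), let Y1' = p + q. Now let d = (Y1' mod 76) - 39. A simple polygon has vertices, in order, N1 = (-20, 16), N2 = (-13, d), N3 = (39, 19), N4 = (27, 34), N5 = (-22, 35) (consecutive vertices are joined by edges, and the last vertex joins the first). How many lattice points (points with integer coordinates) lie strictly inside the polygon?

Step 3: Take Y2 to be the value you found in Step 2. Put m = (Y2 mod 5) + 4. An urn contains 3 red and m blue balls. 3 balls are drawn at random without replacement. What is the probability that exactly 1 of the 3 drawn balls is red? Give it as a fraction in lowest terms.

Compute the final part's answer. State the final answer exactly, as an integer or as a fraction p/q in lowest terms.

15/28

Step 1: total draws C(13,6) = 1716; favorable C(3,1)*C(10,5) = 756; P = 63/143; answer 63/143
Step 2: Y1 = 63/143; threaded value p + q = 206; d = 15; cross terms: (-20*15 - -13*16)=-92, (-13*19 - 39*15)=-832, (39*34 - 27*19)=813, (27*35 - -22*34)=1693, (-22*16 - -20*35)=348; twice the area = |1930| = 1930; area = 965; boundary points = 1 + 4 + 3 + 1 + 1 = 10; strictly interior points = area - boundary/2 + 1 = 961; answer 961
Step 3: Y2 = 961; m = 5; total draws C(8,3) = 56; favorable C(3,1)*C(5,2) = 30; P = 15/28; answer 15/28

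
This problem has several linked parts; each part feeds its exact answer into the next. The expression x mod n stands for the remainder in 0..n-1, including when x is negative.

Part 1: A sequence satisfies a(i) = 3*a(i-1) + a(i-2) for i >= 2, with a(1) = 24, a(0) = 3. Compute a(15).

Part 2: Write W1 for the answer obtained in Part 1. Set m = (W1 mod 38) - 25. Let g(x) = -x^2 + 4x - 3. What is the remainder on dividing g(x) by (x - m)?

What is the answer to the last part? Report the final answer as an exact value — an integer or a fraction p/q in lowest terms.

-575

Part 1: a(2) = 3*(24) + 1*(3) = 75; iterating: a(2)=75, a(3)=249, a(4)=822, a(5)=2715, a(6)=8967, a(7)=29616, a(8)=97815, a(9)=323061, a(10)=1066998, a(11)=3524055, a(12)=11639163, a(13)=38441544, a(14)=126963795, a(15)=419332929; answer 419332929
Part 2: W1 = 419332929; m = -22; remainder = value at the root: -1*(-22)^2 + 4*(-22)^1 - 3 = (-484) + (-88) + (-3) = -575; answer -575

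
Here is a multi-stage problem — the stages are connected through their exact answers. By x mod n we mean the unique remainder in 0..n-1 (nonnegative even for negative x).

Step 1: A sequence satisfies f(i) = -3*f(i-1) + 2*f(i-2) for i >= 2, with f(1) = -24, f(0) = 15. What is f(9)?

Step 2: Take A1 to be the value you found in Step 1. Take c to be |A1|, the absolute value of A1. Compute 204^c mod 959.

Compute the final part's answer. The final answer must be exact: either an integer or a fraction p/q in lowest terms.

715

Step 1: f(2) = -3*(-24) + 2*(15) = 102; iterating: f(2)=102, f(3)=-354, f(4)=1266, f(5)=-4506, f(6)=16050, f(7)=-57162, f(8)=203586, f(9)=-725082; answer -725082
Step 2: A1 = -725082; c = 725082; squarings mod 959: 204^1=204, 204^2=379, 204^4=750, 204^8=526, 204^16=484, 204^32=260, 204^64=470, 204^128=330, 204^256=533, 204^512=225, 204^1024=757, 204^2048=526, 204^4096=484, 204^8192=260, 204^16384=470, 204^32768=330, 204^65536=533, 204^131072=225, 204^262144=757, 204^524288=526; 204^725082 = 204^2 * 204^8 * 204^16 * 204^64 * 204^4096 * 204^65536 * 204^131072 * 204^524288 = 715 (mod 959); answer 715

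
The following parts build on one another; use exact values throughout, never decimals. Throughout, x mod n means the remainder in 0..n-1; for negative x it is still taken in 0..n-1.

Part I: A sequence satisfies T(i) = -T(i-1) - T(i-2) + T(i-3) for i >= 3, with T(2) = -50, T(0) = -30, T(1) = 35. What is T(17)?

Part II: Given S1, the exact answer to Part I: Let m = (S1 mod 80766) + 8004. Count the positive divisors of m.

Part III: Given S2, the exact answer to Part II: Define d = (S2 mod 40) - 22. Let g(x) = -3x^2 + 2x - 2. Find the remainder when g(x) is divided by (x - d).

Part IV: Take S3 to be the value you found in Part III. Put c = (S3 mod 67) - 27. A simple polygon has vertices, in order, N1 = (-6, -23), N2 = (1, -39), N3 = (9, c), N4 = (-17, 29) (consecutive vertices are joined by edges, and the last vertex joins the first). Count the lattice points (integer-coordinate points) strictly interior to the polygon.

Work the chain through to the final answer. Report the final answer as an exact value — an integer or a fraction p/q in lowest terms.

937

Part I: T(3) = -1*(-50) - 1*(35) + 1*(-30) = -15; iterating: T(3)=-15, T(4)=100, T(5)=-135, T(6)=20, T(7)=215, T(8)=-370, T(9)=175, T(10)=410, T(11)=-955, T(12)=720, T(13)=645, T(14)=-2320, T(15)=2395, T(16)=570, T(17)=-5285; answer -5285
Part II: S1 = -5285; m = 83485; 83485 = 5 * 59 * 283; number of divisors = (1+1) * (1+1) * (1+1) = 8; answer 8
Part III: S2 = 8; d = -14; remainder = value at the root: -3*(-14)^2 + 2*(-14)^1 - 2 = (-588) + (-28) + (-2) = -618; answer -618
Part IV: S3 = -618; c = 25; cross terms: (-6*-39 - 1*-23)=257, (1*25 - 9*-39)=376, (9*29 - -17*25)=686, (-17*-23 - -6*29)=565; twice the area = |1884| = 1884; area = 942; boundary points = 1 + 8 + 2 + 1 = 12; strictly interior points = area - boundary/2 + 1 = 937; answer 937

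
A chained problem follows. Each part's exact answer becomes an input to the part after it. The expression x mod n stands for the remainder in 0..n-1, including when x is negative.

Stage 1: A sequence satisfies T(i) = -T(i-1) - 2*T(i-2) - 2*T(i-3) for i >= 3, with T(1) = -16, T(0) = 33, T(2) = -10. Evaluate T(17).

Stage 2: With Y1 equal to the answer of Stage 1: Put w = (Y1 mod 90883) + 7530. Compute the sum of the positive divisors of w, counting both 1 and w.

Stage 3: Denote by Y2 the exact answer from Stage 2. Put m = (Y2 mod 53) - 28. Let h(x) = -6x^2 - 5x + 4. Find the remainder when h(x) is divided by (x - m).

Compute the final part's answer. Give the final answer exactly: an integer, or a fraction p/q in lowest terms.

-30

Stage 1: T(3) = -1*(-10) - 2*(-16) - 2*(33) = -24; iterating: T(3)=-24, T(4)=76, T(5)=-8, T(6)=-96, T(7)=-40, T(8)=248, T(9)=24, T(10)=-440, T(11)=-104, T(12)=936, T(13)=152, T(14)=-1816, T(15)=-360, T(16)=3688, T(17)=664; answer 664
Stage 2: Y1 = 664; w = 8194; 8194 = 2 * 17 * 241; sigma = (1 + 2) * (1 + 17) * (1 + 241) = 3 * 18 * 242 = 13068; answer 13068
Stage 3: Y2 = 13068; m = 2; remainder = value at the root: -6*(2)^2 - 5*(2)^1 + 4 = (-24) + (-10) + (4) = -30; answer -30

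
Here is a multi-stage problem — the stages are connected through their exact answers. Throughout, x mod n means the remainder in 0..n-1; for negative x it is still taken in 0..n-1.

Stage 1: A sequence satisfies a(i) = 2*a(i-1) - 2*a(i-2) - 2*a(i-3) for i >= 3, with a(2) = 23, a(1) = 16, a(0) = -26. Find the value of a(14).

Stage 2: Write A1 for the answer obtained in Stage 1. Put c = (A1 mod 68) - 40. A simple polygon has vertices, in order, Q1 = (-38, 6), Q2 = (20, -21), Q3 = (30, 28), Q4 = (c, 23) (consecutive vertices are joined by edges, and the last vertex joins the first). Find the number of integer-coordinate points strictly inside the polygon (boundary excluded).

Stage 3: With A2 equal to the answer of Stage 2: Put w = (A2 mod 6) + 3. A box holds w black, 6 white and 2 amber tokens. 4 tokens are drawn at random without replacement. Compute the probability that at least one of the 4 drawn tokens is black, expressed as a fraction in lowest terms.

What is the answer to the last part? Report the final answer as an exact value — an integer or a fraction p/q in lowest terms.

133/143

Stage 1: a(3) = 2*(23) - 2*(16) - 2*(-26) = 66; iterating: a(3)=66, a(4)=54, a(5)=-70, a(6)=-380, a(7)=-728, a(8)=-556, a(9)=1104, a(10)=4776, a(11)=8456, a(12)=5152, a(13)=-16160, a(14)=-59536; answer -59536
Stage 2: A1 = -59536; c = -8; cross terms: (-38*-21 - 20*6)=678, (20*28 - 30*-21)=1190, (30*23 - -8*28)=914, (-8*6 - -38*23)=826; twice the area = |3608| = 3608; area = 1804; boundary points = 1 + 1 + 1 + 1 = 4; strictly interior points = area - boundary/2 + 1 = 1803; answer 1803
Stage 3: A2 = 1803; w = 6; total draws C(14,4) = 1001; complement C(8,4) = 70; favorable 1001 - 70 = 931; P = 133/143; answer 133/143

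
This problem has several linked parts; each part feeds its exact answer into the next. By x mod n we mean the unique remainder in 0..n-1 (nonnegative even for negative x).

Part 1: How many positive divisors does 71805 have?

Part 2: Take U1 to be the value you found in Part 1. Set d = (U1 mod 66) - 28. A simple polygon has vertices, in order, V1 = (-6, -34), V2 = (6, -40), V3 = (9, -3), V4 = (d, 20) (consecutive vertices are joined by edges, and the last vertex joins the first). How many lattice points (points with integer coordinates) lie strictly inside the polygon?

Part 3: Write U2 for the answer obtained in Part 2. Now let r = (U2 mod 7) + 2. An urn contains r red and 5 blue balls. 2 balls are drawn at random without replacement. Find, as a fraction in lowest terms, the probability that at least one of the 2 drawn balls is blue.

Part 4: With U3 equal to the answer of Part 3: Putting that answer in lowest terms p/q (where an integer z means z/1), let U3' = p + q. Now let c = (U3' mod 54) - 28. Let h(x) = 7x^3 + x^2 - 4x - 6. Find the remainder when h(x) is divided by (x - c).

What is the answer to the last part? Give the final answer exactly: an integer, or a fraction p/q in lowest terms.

Part 1: 71805 = 3 * 5 * 4787; number of divisors = (1+1) * (1+1) * (1+1) = 8; answer 8
Part 2: U1 = 8; d = -20; cross terms: (-6*-40 - 6*-34)=444, (6*-3 - 9*-40)=342, (9*20 - -20*-3)=120, (-20*-34 - -6*20)=800; twice the area = |1706| = 1706; area = 853; boundary points = 6 + 1 + 1 + 2 = 10; strictly interior points = area - boundary/2 + 1 = 849; answer 849
Part 3: U2 = 849; r = 4; total draws C(9,2) = 36; complement C(4,2) = 6; favorable 36 - 6 = 30; P = 5/6; answer 5/6
Part 4: U3 = 5/6; threaded value p + q = 11; c = -17; remainder = value at the root: 7*(-17)^3 + 1*(-17)^2 - 4*(-17)^1 - 6 = (-34391) + (289) + (68) + (-6) = -34040; answer -34040

-34040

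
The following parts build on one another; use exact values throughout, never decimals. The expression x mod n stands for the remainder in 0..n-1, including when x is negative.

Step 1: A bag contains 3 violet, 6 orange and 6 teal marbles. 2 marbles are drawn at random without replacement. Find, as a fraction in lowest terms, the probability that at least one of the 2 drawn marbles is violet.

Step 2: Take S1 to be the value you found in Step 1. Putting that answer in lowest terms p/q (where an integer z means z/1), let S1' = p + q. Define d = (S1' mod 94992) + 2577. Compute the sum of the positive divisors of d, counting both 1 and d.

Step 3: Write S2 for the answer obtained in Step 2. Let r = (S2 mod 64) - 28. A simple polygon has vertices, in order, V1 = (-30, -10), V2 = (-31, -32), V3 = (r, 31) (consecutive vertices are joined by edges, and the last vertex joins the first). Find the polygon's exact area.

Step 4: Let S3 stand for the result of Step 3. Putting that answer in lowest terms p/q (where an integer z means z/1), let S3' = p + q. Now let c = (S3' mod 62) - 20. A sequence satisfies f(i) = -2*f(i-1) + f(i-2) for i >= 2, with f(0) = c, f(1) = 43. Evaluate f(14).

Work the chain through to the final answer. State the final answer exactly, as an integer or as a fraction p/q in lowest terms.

Step 1: total draws C(15,2) = 105; complement C(12,2) = 66; favorable 105 - 66 = 39; P = 13/35; answer 13/35
Step 2: S1 = 13/35; threaded value p + q = 48; d = 2625; 2625 = 3 * 5^3 * 7; sigma = (1 + 3) * (1 + 5 + 25 + 125) * (1 + 7) = 4 * 156 * 8 = 4992; answer 4992
Step 3: S2 = 4992; r = -28; cross terms: (-30*-32 - -31*-10)=650, (-31*31 - -28*-32)=-1857, (-28*-10 - -30*31)=1210; twice the area = |3| = 3; area = 3/2; answer 3/2
Step 4: S3 = 3/2; threaded value p + q = 5; c = -15; f(2) = -2*(43) + 1*(-15) = -101; iterating: f(2)=-101, f(3)=245, f(4)=-591, f(5)=1427, f(6)=-3445, f(7)=8317, f(8)=-20079, f(9)=48475, f(10)=-117029, f(11)=282533, f(12)=-682095, f(13)=1646723, f(14)=-3975541; answer -3975541

-3975541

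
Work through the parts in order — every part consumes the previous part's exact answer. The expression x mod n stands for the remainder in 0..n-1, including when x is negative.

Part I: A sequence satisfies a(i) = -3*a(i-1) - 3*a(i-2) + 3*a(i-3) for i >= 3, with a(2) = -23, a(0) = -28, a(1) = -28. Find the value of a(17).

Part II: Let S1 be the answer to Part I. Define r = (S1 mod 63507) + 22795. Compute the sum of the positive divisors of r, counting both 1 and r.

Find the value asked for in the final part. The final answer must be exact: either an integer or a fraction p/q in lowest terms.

Part I: a(3) = -3*(-23) - 3*(-28) + 3*(-28) = 69; iterating: a(3)=69, a(4)=-222, a(5)=390, a(6)=-297, a(7)=-945, a(8)=4896, a(9)=-12744, a(10)=20709, a(11)=-9207, a(12)=-72738, a(13)=307962, a(14)=-733293, a(15)=1057779, a(16)=-49572, a(17)=-5224500; answer -5224500
Part II: S1 = -5224500; r = 69376; 69376 = 2^8 * 271; sigma = (1 + 2 + 4 + 8 + 16 + 32 + 64 + 128 + 256) * (1 + 271) = 511 * 272 = 138992; answer 138992

138992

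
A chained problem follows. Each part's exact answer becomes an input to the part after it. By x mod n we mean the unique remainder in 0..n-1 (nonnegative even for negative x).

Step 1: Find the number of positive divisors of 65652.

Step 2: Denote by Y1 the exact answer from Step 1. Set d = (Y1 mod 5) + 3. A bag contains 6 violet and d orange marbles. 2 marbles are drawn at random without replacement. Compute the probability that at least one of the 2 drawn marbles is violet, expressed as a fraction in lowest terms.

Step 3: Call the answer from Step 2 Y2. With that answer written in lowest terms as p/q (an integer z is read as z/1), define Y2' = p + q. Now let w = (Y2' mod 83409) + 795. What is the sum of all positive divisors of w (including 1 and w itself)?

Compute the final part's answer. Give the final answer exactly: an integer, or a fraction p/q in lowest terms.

Step 1: 65652 = 2^2 * 3 * 5471; number of divisors = (2+1) * (1+1) * (1+1) = 12; answer 12
Step 2: Y1 = 12; d = 5; total draws C(11,2) = 55; complement C(5,2) = 10; favorable 55 - 10 = 45; P = 9/11; answer 9/11
Step 3: Y2 = 9/11; threaded value p + q = 20; w = 815; 815 = 5 * 163; sigma = (1 + 5) * (1 + 163) = 6 * 164 = 984; answer 984

984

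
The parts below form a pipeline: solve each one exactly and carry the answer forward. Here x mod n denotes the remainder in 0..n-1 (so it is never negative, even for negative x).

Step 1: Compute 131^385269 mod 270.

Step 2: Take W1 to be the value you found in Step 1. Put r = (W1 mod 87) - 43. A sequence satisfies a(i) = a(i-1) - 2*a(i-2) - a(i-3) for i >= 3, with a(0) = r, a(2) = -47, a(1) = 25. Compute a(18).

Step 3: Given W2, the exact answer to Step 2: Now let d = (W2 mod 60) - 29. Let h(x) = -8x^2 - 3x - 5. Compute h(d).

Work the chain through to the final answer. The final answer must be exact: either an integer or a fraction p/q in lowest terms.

-6820

Step 1: squarings mod 270: 131^1=131, 131^2=151, 131^4=121, 131^8=61, 131^16=211, 131^32=241, 131^64=31, 131^128=151, 131^256=121, 131^512=61, 131^1024=211, 131^2048=241, 131^4096=31, 131^8192=151, 131^16384=121, 131^32768=61, 131^65536=211, 131^131072=241, 131^262144=31; 131^385269 = 131^1 * 131^4 * 131^16 * 131^32 * 131^64 * 131^128 * 131^8192 * 131^16384 * 131^32768 * 131^65536 * 131^262144 = 251 (mod 270); answer 251
Step 2: W1 = 251; r = 34; a(3) = 1*(-47) - 2*(25) - 1*(34) = -131; iterating: a(3)=-131, a(4)=-62, a(5)=247, a(6)=502, a(7)=70, a(8)=-1181, a(9)=-1823, a(10)=469, a(11)=5296, a(12)=6181, a(13)=-4880, a(14)=-22538, a(15)=-18959, a(16)=30997, a(17)=91453, a(18)=48418; answer 48418
Step 3: W2 = 48418; d = 29; -8*(29)^2 - 3*(29)^1 - 5 = (-6728) + (-87) + (-5) = -6820; answer -6820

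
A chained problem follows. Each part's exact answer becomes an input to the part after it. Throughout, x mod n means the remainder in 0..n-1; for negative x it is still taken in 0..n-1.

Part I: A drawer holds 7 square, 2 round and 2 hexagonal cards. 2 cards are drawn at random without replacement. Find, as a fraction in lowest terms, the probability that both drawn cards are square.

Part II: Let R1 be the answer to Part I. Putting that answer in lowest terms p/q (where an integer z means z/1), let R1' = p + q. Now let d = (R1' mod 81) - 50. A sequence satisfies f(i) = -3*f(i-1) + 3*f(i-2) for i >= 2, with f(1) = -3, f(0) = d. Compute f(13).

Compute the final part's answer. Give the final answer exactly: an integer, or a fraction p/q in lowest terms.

-172005363

Part I: total draws C(11,2) = 55; favorable C(7,2) = 21; P = 21/55; answer 21/55
Part II: R1 = 21/55; threaded value p + q = 76; d = 26; f(2) = -3*(-3) + 3*(26) = 87; iterating: f(2)=87, f(3)=-270, f(4)=1071, f(5)=-4023, f(6)=15282, f(7)=-57915, f(8)=219591, f(9)=-832518, f(10)=3156327, f(11)=-11966535, f(12)=45368586, f(13)=-172005363; answer -172005363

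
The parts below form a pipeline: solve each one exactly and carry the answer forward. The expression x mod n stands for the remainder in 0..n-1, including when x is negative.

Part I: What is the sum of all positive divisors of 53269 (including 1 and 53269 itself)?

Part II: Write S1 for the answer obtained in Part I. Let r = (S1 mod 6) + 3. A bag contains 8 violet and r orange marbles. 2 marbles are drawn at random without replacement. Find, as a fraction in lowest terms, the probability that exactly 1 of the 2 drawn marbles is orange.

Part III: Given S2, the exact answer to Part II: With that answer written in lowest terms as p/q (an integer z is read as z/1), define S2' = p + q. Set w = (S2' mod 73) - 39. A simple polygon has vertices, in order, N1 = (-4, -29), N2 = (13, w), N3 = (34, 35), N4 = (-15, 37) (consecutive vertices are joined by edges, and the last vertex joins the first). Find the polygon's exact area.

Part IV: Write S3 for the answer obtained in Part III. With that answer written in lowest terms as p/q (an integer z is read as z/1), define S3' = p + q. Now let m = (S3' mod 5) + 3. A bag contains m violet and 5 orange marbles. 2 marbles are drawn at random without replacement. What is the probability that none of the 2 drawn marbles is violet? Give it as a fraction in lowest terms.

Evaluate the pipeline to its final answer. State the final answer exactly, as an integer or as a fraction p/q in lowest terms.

5/14

Part I: 53269 is prime, so its only divisors are 1 and 53269; sigma = 1 + 53269 = 53270; answer 53270
Part II: S1 = 53270; r = 5; total draws C(13,2) = 78; favorable C(5,1)*C(8,1) = 40; P = 20/39; answer 20/39
Part III: S2 = 20/39; threaded value p + q = 59; w = 20; cross terms: (-4*20 - 13*-29)=297, (13*35 - 34*20)=-225, (34*37 - -15*35)=1783, (-15*-29 - -4*37)=583; twice the area = |2438| = 2438; area = 1219; answer 1219
Part IV: S3 = 1219; threaded value p + q = 1220; m = 3; total draws C(8,2) = 28; favorable C(5,2) = 10; P = 5/14; answer 5/14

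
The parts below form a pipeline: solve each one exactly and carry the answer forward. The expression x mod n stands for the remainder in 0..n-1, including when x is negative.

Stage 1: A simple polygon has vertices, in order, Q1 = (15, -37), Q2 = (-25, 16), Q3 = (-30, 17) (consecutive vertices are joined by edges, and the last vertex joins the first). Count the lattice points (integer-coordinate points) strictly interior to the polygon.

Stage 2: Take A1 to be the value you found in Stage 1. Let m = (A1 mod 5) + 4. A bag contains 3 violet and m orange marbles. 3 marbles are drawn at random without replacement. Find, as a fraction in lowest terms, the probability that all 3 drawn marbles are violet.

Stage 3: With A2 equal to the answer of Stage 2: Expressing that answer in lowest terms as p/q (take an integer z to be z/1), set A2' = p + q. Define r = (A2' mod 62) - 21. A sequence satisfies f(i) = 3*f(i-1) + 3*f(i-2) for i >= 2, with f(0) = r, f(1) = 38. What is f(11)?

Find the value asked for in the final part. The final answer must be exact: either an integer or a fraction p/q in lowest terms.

34553628

Stage 1: cross terms: (15*16 - -25*-37)=-685, (-25*17 - -30*16)=55, (-30*-37 - 15*17)=855; twice the area = |225| = 225; area = 225/2; boundary points = 1 + 1 + 9 = 11; strictly interior points = area - boundary/2 + 1 = 108; answer 108
Stage 2: A1 = 108; m = 7; total draws C(10,3) = 120; favorable C(3,3) = 1; P = 1/120; answer 1/120
Stage 3: A2 = 1/120; threaded value p + q = 121; r = 38; f(2) = 3*(38) + 3*(38) = 228; iterating: f(2)=228, f(3)=798, f(4)=3078, f(5)=11628, f(6)=44118, f(7)=167238, f(8)=634068, f(9)=2403918, f(10)=9113958, f(11)=34553628; answer 34553628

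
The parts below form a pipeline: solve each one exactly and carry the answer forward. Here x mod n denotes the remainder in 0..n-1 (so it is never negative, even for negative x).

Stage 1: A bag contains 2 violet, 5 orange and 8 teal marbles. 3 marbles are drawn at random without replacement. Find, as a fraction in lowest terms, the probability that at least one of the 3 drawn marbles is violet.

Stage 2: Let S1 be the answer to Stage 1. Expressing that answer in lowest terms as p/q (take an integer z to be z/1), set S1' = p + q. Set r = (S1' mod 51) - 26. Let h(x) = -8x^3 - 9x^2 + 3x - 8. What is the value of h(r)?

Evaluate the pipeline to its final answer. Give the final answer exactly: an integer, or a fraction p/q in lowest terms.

-89482

Stage 1: total draws C(15,3) = 455; complement C(13,3) = 286; favorable 455 - 286 = 169; P = 13/35; answer 13/35
Stage 2: S1 = 13/35; threaded value p + q = 48; r = 22; -8*(22)^3 - 9*(22)^2 + 3*(22)^1 - 8 = (-85184) + (-4356) + (66) + (-8) = -89482; answer -89482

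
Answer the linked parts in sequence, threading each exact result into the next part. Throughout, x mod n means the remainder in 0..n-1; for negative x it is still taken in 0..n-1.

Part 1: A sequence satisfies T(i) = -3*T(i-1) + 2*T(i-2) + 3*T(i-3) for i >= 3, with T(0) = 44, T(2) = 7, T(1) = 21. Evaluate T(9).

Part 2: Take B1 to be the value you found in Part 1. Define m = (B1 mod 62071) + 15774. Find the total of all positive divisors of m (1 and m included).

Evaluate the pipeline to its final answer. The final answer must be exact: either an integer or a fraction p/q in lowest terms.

Part 1: T(3) = -3*(7) + 2*(21) + 3*(44) = 153; iterating: T(3)=153, T(4)=-382, T(5)=1473, T(6)=-4724, T(7)=15972, T(8)=-52945, T(9)=176607; answer 176607
Part 2: B1 = 176607; m = 68239; 68239 is prime, so its only divisors are 1 and 68239; sigma = 1 + 68239 = 68240; answer 68240

68240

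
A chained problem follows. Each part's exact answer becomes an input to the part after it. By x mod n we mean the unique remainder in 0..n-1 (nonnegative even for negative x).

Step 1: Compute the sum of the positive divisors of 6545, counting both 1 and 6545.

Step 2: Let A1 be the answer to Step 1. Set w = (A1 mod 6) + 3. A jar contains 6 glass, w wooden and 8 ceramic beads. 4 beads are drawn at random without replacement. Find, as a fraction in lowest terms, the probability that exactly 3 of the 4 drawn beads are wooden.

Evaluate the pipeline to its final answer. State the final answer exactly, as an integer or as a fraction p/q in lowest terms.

1/170

Step 1: 6545 = 5 * 7 * 11 * 17; sigma = (1 + 5) * (1 + 7) * (1 + 11) * (1 + 17) = 6 * 8 * 12 * 18 = 10368; answer 10368
Step 2: A1 = 10368; w = 3; total draws C(17,4) = 2380; favorable C(3,3)*C(14,1) = 14; P = 1/170; answer 1/170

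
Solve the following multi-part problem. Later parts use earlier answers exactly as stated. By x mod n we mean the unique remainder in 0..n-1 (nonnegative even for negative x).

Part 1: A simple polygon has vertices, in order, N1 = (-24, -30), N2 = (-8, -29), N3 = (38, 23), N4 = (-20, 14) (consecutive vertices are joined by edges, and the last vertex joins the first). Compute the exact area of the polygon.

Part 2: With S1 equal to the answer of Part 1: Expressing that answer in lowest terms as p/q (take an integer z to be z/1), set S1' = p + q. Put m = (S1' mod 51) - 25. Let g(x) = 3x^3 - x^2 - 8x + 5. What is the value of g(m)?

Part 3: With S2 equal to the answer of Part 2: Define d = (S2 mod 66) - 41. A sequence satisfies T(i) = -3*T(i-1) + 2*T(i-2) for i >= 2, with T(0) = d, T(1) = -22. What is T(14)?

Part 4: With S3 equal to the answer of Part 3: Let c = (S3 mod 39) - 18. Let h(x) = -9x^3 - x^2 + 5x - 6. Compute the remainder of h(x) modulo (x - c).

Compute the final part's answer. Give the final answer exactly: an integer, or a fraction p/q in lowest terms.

Part 1: cross terms: (-24*-29 - -8*-30)=456, (-8*23 - 38*-29)=918, (38*14 - -20*23)=992, (-20*-30 - -24*14)=936; twice the area = |3302| = 3302; area = 1651; answer 1651
Part 2: S1 = 1651; threaded value p + q = 1652; m = -5; 3*(-5)^3 - 1*(-5)^2 - 8*(-5)^1 + 5 = (-375) + (-25) + (40) + (5) = -355; answer -355
Part 3: S2 = -355; d = 0; T(2) = -3*(-22) + 2*(0) = 66; iterating: T(2)=66, T(3)=-242, T(4)=858, T(5)=-3058, T(6)=10890, T(7)=-38786, T(8)=138138, T(9)=-491986, T(10)=1752234, T(11)=-6240674, T(12)=22226490, T(13)=-79160818, T(14)=281935434; answer 281935434
Part 4: S3 = 281935434; c = 9; remainder = value at the root: -9*(9)^3 - 1*(9)^2 + 5*(9)^1 - 6 = (-6561) + (-81) + (45) + (-6) = -6603; answer -6603

-6603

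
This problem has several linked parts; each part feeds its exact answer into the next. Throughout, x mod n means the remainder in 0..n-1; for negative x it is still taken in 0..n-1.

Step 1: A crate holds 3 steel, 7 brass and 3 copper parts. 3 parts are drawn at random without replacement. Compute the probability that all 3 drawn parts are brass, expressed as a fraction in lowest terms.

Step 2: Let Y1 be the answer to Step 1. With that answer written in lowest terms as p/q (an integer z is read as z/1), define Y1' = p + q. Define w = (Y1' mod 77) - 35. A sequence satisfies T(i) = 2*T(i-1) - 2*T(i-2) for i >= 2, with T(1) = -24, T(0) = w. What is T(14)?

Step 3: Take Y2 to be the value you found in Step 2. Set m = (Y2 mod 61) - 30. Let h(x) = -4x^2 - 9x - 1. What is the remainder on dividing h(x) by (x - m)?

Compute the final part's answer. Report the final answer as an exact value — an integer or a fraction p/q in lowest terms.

-1135

Step 1: total draws C(13,3) = 286; favorable C(7,3) = 35; P = 35/286; answer 35/286
Step 2: Y1 = 35/286; threaded value p + q = 321; w = -22; T(2) = 2*(-24) - 2*(-22) = -4; iterating: T(2)=-4, T(3)=40, T(4)=88, T(5)=96, T(6)=16, T(7)=-160, T(8)=-352, T(9)=-384, T(10)=-64, T(11)=640, T(12)=1408, T(13)=1536, T(14)=256; answer 256
Step 3: Y2 = 256; m = -18; remainder = value at the root: -4*(-18)^2 - 9*(-18)^1 - 1 = (-1296) + (162) + (-1) = -1135; answer -1135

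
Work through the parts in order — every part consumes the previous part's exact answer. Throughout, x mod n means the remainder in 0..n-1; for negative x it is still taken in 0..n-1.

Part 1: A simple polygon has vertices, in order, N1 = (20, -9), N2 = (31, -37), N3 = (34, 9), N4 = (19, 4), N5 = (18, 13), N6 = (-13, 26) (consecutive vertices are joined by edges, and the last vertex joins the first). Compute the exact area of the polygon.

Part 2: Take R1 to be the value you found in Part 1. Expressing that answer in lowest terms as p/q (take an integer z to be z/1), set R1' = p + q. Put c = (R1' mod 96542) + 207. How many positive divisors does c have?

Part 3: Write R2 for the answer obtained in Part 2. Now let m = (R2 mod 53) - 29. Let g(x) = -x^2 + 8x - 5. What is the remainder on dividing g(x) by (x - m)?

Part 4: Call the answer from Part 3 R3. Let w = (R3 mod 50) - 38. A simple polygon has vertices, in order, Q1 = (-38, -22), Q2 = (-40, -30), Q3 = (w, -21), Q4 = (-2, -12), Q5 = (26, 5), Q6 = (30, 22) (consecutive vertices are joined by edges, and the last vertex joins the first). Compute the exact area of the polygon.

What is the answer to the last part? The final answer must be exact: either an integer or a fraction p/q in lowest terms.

Part 1: cross terms: (20*-37 - 31*-9)=-461, (31*9 - 34*-37)=1537, (34*4 - 19*9)=-35, (19*13 - 18*4)=175, (18*26 - -13*13)=637, (-13*-9 - 20*26)=-403; twice the area = |1450| = 1450; area = 725; answer 725
Part 2: R1 = 725; threaded value p + q = 726; c = 933; 933 = 3 * 311; number of divisors = (1+1) * (1+1) = 4; answer 4
Part 3: R2 = 4; m = -25; remainder = value at the root: -1*(-25)^2 + 8*(-25)^1 - 5 = (-625) + (-200) + (-5) = -830; answer -830
Part 4: R3 = -830; w = -18; cross terms: (-38*-30 - -40*-22)=260, (-40*-21 - -18*-30)=300, (-18*-12 - -2*-21)=174, (-2*5 - 26*-12)=302, (26*22 - 30*5)=422, (30*-22 - -38*22)=176; twice the area = |1634| = 1634; area = 817; answer 817

817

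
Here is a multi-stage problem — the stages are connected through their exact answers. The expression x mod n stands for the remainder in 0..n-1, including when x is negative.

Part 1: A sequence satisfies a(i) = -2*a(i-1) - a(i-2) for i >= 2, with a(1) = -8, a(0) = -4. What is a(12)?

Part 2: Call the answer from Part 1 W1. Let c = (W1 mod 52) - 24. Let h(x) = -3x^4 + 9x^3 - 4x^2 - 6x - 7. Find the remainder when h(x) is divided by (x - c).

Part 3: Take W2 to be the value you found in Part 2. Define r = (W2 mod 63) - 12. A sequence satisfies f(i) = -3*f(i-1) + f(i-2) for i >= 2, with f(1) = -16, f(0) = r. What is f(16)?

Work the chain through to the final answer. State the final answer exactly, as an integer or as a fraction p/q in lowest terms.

Part 1: a(2) = -2*(-8) - 1*(-4) = 20; iterating: a(2)=20, a(3)=-32, a(4)=44, a(5)=-56, a(6)=68, a(7)=-80, a(8)=92, a(9)=-104, a(10)=116, a(11)=-128, a(12)=140; answer 140
Part 2: W1 = 140; c = 12; remainder = value at the root: -3*(12)^4 + 9*(12)^3 - 4*(12)^2 - 6*(12)^1 - 7 = (-62208) + (15552) + (-576) + (-72) + (-7) = -47311; answer -47311
Part 3: W2 = -47311; r = -10; f(2) = -3*(-16) + 1*(-10) = 38; iterating: f(2)=38, f(3)=-130, f(4)=428, f(5)=-1414, f(6)=4670, f(7)=-15424, f(8)=50942, f(9)=-168250, f(10)=555692, f(11)=-1835326, f(12)=6061670, f(13)=-20020336, f(14)=66122678, f(15)=-218388370, f(16)=721287788; answer 721287788

721287788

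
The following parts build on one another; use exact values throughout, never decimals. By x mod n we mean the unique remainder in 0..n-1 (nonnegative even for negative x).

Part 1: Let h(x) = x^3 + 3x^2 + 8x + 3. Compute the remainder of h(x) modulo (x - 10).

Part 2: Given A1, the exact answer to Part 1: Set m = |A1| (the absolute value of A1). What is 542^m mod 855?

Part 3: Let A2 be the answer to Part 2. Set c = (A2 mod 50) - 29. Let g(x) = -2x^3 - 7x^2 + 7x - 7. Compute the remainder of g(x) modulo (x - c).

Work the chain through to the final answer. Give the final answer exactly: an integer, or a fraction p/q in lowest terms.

15281

Part 1: remainder = value at the root: 1*(10)^3 + 3*(10)^2 + 8*(10)^1 + 3 = (1000) + (300) + (80) + (3) = 1383; answer 1383
Part 2: A1 = 1383; m = 1383; squarings mod 855: 542^1=542, 542^2=499, 542^4=196, 542^8=796, 542^16=61, 542^32=301, 542^64=826, 542^128=841, 542^256=196, 542^512=796, 542^1024=61; 542^1383 = 542^1 * 542^2 * 542^4 * 542^32 * 542^64 * 542^256 * 542^1024 = 8 (mod 855); answer 8
Part 3: A2 = 8; c = -21; remainder = value at the root: -2*(-21)^3 - 7*(-21)^2 + 7*(-21)^1 - 7 = (18522) + (-3087) + (-147) + (-7) = 15281; answer 15281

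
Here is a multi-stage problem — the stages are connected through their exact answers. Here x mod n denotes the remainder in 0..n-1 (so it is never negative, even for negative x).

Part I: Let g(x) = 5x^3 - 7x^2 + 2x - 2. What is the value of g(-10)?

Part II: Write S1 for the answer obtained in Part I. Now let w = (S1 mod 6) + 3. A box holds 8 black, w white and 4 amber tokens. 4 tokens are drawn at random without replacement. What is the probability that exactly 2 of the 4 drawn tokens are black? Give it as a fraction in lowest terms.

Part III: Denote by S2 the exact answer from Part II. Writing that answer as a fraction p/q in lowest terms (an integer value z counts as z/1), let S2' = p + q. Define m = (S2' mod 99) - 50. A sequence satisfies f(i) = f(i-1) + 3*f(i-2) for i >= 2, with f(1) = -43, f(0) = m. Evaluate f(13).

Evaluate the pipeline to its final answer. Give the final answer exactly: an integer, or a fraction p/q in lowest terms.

-1128427

Part I: 5*(-10)^3 - 7*(-10)^2 + 2*(-10)^1 - 2 = (-5000) + (-700) + (-20) + (-2) = -5722; answer -5722
Part II: S1 = -5722; w = 5; total draws C(17,4) = 2380; favorable C(8,2)*C(9,2) = 1008; P = 36/85; answer 36/85
Part III: S2 = 36/85; threaded value p + q = 121; m = -28; f(2) = 1*(-43) + 3*(-28) = -127; iterating: f(2)=-127, f(3)=-256, f(4)=-637, f(5)=-1405, f(6)=-3316, f(7)=-7531, f(8)=-17479, f(9)=-40072, f(10)=-92509, f(11)=-212725, f(12)=-490252, f(13)=-1128427; answer -1128427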